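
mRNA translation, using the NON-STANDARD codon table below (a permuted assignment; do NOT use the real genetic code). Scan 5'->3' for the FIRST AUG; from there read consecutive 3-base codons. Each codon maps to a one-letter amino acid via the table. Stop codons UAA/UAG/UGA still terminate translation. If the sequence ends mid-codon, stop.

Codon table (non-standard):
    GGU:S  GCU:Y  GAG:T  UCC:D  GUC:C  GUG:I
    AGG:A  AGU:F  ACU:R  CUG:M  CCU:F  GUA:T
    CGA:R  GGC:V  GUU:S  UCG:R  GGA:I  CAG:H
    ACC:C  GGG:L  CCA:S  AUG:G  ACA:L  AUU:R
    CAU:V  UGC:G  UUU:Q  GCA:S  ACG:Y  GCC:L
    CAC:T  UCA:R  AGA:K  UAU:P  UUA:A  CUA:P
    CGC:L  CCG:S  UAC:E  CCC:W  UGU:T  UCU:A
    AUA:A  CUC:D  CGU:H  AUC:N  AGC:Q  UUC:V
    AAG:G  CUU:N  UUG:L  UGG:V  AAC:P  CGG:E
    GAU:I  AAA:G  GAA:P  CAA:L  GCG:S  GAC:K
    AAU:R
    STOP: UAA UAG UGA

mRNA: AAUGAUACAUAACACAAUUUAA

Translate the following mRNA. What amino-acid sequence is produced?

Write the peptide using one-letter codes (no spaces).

Answer: GAVPLR

Derivation:
start AUG at pos 1
pos 1: AUG -> G; peptide=G
pos 4: AUA -> A; peptide=GA
pos 7: CAU -> V; peptide=GAV
pos 10: AAC -> P; peptide=GAVP
pos 13: ACA -> L; peptide=GAVPL
pos 16: AUU -> R; peptide=GAVPLR
pos 19: UAA -> STOP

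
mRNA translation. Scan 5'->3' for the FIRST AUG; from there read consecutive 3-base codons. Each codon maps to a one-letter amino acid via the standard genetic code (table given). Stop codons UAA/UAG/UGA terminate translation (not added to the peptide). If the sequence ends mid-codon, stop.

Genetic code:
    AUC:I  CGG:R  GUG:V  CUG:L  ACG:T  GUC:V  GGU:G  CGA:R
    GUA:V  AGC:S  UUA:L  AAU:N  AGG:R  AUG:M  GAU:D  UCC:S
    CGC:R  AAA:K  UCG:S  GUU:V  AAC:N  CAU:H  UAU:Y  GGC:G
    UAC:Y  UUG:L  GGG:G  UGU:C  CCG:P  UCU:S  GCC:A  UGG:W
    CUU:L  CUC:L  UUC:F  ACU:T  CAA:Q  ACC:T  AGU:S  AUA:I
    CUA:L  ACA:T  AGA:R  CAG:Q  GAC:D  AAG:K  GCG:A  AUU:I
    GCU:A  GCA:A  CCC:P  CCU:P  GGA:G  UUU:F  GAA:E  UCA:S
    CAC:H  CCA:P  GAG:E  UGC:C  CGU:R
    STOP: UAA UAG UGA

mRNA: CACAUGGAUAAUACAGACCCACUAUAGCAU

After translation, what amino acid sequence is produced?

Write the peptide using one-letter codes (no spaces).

start AUG at pos 3
pos 3: AUG -> M; peptide=M
pos 6: GAU -> D; peptide=MD
pos 9: AAU -> N; peptide=MDN
pos 12: ACA -> T; peptide=MDNT
pos 15: GAC -> D; peptide=MDNTD
pos 18: CCA -> P; peptide=MDNTDP
pos 21: CUA -> L; peptide=MDNTDPL
pos 24: UAG -> STOP

Answer: MDNTDPL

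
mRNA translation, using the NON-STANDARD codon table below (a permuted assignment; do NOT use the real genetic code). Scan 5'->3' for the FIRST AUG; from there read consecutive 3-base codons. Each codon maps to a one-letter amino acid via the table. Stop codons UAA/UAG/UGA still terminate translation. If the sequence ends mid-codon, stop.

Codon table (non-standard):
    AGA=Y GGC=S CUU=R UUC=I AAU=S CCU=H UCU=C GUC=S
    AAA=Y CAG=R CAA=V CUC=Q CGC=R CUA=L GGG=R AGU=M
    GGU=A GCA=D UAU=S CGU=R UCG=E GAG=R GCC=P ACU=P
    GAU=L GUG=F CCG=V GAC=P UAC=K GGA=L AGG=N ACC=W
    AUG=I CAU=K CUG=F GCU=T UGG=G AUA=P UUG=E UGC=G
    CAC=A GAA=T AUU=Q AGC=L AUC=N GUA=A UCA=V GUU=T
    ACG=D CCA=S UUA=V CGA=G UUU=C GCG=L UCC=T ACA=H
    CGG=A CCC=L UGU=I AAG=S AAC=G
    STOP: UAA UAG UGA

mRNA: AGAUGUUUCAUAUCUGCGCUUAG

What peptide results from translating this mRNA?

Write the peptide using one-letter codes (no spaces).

start AUG at pos 2
pos 2: AUG -> I; peptide=I
pos 5: UUU -> C; peptide=IC
pos 8: CAU -> K; peptide=ICK
pos 11: AUC -> N; peptide=ICKN
pos 14: UGC -> G; peptide=ICKNG
pos 17: GCU -> T; peptide=ICKNGT
pos 20: UAG -> STOP

Answer: ICKNGT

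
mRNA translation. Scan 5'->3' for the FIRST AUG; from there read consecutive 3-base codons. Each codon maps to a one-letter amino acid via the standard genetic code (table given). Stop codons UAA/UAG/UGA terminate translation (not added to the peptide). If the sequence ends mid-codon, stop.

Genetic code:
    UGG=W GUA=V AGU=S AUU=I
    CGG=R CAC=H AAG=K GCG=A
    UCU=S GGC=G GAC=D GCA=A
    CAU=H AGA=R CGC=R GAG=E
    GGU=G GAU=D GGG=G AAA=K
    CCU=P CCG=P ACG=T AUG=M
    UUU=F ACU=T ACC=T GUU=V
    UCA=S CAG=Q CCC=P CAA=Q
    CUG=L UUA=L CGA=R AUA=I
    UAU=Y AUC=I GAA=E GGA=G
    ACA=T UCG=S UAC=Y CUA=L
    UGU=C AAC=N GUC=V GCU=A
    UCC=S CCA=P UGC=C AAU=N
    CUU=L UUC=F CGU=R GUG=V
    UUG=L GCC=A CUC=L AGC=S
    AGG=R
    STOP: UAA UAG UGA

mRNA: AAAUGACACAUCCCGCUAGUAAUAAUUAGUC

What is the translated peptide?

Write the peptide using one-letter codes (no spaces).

Answer: MTHPASNN

Derivation:
start AUG at pos 2
pos 2: AUG -> M; peptide=M
pos 5: ACA -> T; peptide=MT
pos 8: CAU -> H; peptide=MTH
pos 11: CCC -> P; peptide=MTHP
pos 14: GCU -> A; peptide=MTHPA
pos 17: AGU -> S; peptide=MTHPAS
pos 20: AAU -> N; peptide=MTHPASN
pos 23: AAU -> N; peptide=MTHPASNN
pos 26: UAG -> STOP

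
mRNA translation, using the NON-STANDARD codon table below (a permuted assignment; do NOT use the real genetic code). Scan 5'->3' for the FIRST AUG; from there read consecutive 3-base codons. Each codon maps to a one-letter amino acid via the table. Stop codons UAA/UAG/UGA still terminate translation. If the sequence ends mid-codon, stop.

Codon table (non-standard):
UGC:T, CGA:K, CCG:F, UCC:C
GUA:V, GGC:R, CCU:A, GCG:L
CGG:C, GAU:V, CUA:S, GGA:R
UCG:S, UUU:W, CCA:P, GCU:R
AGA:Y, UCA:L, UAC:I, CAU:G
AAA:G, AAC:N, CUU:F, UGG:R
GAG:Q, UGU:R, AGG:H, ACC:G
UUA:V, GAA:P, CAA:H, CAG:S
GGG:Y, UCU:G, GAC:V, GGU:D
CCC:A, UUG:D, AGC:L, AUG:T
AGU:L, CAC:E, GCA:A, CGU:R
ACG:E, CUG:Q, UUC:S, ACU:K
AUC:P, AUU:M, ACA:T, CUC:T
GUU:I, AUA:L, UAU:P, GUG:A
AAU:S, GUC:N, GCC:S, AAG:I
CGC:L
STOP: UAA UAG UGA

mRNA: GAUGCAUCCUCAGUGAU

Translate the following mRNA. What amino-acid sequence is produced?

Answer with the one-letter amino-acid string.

Answer: TGAS

Derivation:
start AUG at pos 1
pos 1: AUG -> T; peptide=T
pos 4: CAU -> G; peptide=TG
pos 7: CCU -> A; peptide=TGA
pos 10: CAG -> S; peptide=TGAS
pos 13: UGA -> STOP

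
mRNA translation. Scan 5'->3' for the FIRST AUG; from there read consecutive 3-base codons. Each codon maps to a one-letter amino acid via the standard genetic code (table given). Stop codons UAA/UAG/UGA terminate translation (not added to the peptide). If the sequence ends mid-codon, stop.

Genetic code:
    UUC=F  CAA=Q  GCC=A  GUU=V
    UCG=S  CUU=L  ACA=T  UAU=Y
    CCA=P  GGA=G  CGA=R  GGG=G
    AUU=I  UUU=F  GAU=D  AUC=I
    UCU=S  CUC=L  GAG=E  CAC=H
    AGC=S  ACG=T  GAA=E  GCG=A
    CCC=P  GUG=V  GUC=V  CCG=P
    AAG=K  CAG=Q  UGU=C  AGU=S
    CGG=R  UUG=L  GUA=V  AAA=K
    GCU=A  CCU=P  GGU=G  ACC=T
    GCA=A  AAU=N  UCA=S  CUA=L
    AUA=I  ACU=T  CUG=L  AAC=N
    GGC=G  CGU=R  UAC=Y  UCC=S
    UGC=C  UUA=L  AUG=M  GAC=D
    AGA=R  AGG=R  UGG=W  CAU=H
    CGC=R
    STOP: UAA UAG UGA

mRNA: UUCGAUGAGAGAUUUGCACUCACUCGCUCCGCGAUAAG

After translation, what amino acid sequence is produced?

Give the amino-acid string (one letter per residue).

start AUG at pos 4
pos 4: AUG -> M; peptide=M
pos 7: AGA -> R; peptide=MR
pos 10: GAU -> D; peptide=MRD
pos 13: UUG -> L; peptide=MRDL
pos 16: CAC -> H; peptide=MRDLH
pos 19: UCA -> S; peptide=MRDLHS
pos 22: CUC -> L; peptide=MRDLHSL
pos 25: GCU -> A; peptide=MRDLHSLA
pos 28: CCG -> P; peptide=MRDLHSLAP
pos 31: CGA -> R; peptide=MRDLHSLAPR
pos 34: UAA -> STOP

Answer: MRDLHSLAPR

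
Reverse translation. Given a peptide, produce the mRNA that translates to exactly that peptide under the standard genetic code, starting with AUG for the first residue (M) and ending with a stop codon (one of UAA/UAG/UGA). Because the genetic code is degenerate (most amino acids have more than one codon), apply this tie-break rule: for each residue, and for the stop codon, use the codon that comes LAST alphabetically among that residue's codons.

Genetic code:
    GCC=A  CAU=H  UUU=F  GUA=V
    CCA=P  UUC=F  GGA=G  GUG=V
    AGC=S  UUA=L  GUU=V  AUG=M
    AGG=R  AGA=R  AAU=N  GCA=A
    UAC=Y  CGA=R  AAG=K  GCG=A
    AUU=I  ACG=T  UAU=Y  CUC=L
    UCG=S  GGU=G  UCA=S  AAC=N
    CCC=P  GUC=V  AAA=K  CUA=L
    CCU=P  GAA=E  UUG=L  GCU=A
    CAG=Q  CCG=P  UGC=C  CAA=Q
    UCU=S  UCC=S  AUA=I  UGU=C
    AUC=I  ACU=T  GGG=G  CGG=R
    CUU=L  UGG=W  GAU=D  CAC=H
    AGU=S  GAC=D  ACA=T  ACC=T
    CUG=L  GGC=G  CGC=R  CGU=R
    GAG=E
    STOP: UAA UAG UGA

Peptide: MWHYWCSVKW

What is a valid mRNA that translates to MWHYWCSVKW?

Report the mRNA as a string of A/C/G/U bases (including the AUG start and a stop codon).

residue 1: M -> AUG (start codon)
residue 2: W -> UGG (only codon)
residue 3: H codons sorted = CAC,CAU -> pick last = CAU
residue 4: Y codons sorted = UAC,UAU -> pick last = UAU
residue 5: W -> UGG (only codon)
residue 6: C codons sorted = UGC,UGU -> pick last = UGU
residue 7: S codons sorted = AGC,AGU,UCA,UCC,UCG,UCU -> pick last = UCU
residue 8: V codons sorted = GUA,GUC,GUG,GUU -> pick last = GUU
residue 9: K codons sorted = AAA,AAG -> pick last = AAG
residue 10: W -> UGG (only codon)
terminator: stop codons sorted = UAA,UAG,UGA -> pick last = UGA

Answer: mRNA: AUGUGGCAUUAUUGGUGUUCUGUUAAGUGGUGA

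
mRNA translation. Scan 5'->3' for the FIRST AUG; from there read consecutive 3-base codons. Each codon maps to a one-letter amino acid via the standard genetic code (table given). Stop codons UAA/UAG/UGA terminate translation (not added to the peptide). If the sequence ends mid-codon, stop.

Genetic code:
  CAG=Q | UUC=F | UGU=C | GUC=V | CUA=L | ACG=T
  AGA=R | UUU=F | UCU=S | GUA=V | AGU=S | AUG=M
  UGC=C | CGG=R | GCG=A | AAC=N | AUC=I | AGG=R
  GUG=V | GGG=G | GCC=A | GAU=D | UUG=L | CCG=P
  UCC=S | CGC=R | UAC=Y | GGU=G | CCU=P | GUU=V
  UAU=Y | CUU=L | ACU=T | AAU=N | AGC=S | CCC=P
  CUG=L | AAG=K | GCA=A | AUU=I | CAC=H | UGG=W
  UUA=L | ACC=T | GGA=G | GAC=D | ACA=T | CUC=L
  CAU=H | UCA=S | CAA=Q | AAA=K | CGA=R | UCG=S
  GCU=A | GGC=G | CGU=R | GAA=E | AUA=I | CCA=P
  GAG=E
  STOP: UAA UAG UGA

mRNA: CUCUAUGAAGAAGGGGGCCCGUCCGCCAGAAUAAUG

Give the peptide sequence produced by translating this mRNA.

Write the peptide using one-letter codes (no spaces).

start AUG at pos 4
pos 4: AUG -> M; peptide=M
pos 7: AAG -> K; peptide=MK
pos 10: AAG -> K; peptide=MKK
pos 13: GGG -> G; peptide=MKKG
pos 16: GCC -> A; peptide=MKKGA
pos 19: CGU -> R; peptide=MKKGAR
pos 22: CCG -> P; peptide=MKKGARP
pos 25: CCA -> P; peptide=MKKGARPP
pos 28: GAA -> E; peptide=MKKGARPPE
pos 31: UAA -> STOP

Answer: MKKGARPPE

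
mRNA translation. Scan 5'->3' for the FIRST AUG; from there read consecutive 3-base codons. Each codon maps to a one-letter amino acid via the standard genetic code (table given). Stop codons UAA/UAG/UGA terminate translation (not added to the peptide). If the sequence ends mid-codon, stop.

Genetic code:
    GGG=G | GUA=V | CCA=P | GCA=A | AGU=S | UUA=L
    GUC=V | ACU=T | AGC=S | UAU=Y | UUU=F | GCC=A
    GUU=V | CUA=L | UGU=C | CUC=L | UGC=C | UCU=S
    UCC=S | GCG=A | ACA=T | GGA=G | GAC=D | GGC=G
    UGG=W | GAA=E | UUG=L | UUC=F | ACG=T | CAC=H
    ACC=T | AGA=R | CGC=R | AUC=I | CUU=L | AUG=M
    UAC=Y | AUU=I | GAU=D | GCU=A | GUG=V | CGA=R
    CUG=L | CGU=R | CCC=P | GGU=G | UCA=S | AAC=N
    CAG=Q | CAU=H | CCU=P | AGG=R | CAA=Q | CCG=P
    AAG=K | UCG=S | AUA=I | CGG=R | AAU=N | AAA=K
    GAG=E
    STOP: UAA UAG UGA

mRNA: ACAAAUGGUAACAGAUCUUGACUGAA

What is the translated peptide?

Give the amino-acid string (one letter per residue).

Answer: MVTDLD

Derivation:
start AUG at pos 4
pos 4: AUG -> M; peptide=M
pos 7: GUA -> V; peptide=MV
pos 10: ACA -> T; peptide=MVT
pos 13: GAU -> D; peptide=MVTD
pos 16: CUU -> L; peptide=MVTDL
pos 19: GAC -> D; peptide=MVTDLD
pos 22: UGA -> STOP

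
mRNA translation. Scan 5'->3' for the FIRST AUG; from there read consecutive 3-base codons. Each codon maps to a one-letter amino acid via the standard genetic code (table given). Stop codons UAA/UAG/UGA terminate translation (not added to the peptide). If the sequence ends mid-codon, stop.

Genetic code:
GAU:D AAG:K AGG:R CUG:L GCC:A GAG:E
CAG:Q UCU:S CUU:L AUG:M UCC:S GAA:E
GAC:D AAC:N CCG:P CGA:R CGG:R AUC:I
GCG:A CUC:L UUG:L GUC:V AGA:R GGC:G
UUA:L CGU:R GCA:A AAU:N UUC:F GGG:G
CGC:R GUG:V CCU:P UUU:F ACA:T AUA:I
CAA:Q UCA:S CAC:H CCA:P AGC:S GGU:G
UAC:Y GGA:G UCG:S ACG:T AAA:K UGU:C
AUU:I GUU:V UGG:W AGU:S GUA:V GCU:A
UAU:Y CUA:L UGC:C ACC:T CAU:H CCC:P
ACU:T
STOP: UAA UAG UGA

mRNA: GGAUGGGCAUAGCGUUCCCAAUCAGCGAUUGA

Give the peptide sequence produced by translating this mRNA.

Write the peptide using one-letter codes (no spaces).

Answer: MGIAFPISD

Derivation:
start AUG at pos 2
pos 2: AUG -> M; peptide=M
pos 5: GGC -> G; peptide=MG
pos 8: AUA -> I; peptide=MGI
pos 11: GCG -> A; peptide=MGIA
pos 14: UUC -> F; peptide=MGIAF
pos 17: CCA -> P; peptide=MGIAFP
pos 20: AUC -> I; peptide=MGIAFPI
pos 23: AGC -> S; peptide=MGIAFPIS
pos 26: GAU -> D; peptide=MGIAFPISD
pos 29: UGA -> STOP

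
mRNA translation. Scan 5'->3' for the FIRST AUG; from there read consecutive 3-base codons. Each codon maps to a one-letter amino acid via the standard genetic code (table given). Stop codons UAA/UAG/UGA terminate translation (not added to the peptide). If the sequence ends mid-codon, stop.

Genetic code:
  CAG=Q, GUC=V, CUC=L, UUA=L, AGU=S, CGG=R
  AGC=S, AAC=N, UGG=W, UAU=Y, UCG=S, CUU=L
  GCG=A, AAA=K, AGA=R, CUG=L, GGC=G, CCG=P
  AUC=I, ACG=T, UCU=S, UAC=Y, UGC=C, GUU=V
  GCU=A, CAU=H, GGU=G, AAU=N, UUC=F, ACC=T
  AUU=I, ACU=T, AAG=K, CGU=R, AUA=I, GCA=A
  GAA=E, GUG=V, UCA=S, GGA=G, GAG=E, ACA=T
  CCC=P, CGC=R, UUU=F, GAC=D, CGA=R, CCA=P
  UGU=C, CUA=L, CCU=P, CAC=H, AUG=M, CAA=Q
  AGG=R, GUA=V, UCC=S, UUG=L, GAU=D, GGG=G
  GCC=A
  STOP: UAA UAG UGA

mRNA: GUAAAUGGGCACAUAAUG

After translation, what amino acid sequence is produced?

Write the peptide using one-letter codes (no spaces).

Answer: MGT

Derivation:
start AUG at pos 4
pos 4: AUG -> M; peptide=M
pos 7: GGC -> G; peptide=MG
pos 10: ACA -> T; peptide=MGT
pos 13: UAA -> STOP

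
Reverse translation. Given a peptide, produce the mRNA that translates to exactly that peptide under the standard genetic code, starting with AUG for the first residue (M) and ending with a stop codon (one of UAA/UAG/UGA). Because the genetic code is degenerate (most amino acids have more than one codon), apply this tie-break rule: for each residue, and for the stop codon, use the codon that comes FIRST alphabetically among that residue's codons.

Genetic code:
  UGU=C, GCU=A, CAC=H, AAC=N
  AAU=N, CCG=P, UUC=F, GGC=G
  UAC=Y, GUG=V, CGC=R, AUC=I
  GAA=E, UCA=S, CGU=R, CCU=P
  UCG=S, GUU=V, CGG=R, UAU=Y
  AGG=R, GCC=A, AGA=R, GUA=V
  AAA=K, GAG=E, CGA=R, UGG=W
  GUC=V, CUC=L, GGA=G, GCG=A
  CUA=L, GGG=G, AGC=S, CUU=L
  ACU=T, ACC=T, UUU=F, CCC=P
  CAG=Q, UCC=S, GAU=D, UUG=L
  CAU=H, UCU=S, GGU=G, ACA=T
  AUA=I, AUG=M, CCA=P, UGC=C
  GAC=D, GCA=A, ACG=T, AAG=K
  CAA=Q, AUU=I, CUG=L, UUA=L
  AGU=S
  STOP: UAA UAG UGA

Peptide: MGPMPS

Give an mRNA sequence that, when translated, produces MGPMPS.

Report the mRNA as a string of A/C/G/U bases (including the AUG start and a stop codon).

residue 1: M -> AUG (start codon)
residue 2: G codons sorted = GGA,GGC,GGG,GGU -> pick first = GGA
residue 3: P codons sorted = CCA,CCC,CCG,CCU -> pick first = CCA
residue 4: M -> AUG (only codon)
residue 5: P codons sorted = CCA,CCC,CCG,CCU -> pick first = CCA
residue 6: S codons sorted = AGC,AGU,UCA,UCC,UCG,UCU -> pick first = AGC
terminator: stop codons sorted = UAA,UAG,UGA -> pick first = UAA

Answer: mRNA: AUGGGACCAAUGCCAAGCUAA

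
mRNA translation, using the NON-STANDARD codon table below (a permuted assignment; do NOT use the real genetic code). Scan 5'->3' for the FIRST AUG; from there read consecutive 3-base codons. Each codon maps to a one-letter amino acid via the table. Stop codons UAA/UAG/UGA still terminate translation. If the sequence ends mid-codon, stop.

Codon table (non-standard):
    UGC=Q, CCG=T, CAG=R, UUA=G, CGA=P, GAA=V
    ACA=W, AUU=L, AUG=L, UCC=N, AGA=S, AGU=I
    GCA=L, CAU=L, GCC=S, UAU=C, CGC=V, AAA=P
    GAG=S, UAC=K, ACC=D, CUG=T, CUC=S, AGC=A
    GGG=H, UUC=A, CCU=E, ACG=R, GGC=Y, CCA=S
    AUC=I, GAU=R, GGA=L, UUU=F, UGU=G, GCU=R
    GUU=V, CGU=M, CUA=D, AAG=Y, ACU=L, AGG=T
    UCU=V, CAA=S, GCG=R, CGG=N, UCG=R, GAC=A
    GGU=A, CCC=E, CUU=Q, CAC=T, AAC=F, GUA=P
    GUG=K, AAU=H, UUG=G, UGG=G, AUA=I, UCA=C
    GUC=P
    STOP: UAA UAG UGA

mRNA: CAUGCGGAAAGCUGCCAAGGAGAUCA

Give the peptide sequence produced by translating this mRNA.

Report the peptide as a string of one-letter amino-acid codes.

Answer: LNPRSYSI

Derivation:
start AUG at pos 1
pos 1: AUG -> L; peptide=L
pos 4: CGG -> N; peptide=LN
pos 7: AAA -> P; peptide=LNP
pos 10: GCU -> R; peptide=LNPR
pos 13: GCC -> S; peptide=LNPRS
pos 16: AAG -> Y; peptide=LNPRSY
pos 19: GAG -> S; peptide=LNPRSYS
pos 22: AUC -> I; peptide=LNPRSYSI
pos 25: only 1 nt remain (<3), stop (end of mRNA)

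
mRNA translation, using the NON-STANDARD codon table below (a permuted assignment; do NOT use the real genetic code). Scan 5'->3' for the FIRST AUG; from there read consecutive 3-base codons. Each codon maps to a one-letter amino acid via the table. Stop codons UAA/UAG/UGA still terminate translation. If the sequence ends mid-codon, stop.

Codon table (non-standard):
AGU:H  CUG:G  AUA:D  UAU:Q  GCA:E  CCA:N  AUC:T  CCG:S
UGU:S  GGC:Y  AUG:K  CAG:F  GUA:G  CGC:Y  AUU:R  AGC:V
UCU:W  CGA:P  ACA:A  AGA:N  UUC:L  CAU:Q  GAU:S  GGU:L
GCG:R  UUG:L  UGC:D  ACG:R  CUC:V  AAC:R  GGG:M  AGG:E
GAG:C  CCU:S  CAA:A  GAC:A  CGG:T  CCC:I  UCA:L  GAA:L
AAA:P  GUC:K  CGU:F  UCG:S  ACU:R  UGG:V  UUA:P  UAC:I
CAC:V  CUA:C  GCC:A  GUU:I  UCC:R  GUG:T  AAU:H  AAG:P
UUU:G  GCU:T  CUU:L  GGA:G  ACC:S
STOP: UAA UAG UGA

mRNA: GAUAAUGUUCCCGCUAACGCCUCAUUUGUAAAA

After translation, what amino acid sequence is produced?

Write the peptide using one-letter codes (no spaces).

Answer: KLSCRSQL

Derivation:
start AUG at pos 4
pos 4: AUG -> K; peptide=K
pos 7: UUC -> L; peptide=KL
pos 10: CCG -> S; peptide=KLS
pos 13: CUA -> C; peptide=KLSC
pos 16: ACG -> R; peptide=KLSCR
pos 19: CCU -> S; peptide=KLSCRS
pos 22: CAU -> Q; peptide=KLSCRSQ
pos 25: UUG -> L; peptide=KLSCRSQL
pos 28: UAA -> STOP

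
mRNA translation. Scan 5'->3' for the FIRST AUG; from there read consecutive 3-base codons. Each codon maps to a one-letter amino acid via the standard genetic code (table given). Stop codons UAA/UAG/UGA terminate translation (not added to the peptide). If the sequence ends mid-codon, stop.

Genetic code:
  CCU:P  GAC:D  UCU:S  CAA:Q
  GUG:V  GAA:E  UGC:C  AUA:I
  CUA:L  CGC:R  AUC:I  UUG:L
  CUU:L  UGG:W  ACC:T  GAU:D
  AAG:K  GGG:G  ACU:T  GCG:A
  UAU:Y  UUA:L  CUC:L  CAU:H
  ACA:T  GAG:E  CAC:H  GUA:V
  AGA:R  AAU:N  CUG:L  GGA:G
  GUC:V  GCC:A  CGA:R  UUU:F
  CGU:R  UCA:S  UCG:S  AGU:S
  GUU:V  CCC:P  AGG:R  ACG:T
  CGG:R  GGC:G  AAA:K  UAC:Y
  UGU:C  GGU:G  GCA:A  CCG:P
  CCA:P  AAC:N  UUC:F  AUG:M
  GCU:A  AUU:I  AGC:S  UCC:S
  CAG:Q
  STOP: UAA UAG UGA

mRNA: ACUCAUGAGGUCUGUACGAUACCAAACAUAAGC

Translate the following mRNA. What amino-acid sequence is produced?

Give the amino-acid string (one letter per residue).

start AUG at pos 4
pos 4: AUG -> M; peptide=M
pos 7: AGG -> R; peptide=MR
pos 10: UCU -> S; peptide=MRS
pos 13: GUA -> V; peptide=MRSV
pos 16: CGA -> R; peptide=MRSVR
pos 19: UAC -> Y; peptide=MRSVRY
pos 22: CAA -> Q; peptide=MRSVRYQ
pos 25: ACA -> T; peptide=MRSVRYQT
pos 28: UAA -> STOP

Answer: MRSVRYQT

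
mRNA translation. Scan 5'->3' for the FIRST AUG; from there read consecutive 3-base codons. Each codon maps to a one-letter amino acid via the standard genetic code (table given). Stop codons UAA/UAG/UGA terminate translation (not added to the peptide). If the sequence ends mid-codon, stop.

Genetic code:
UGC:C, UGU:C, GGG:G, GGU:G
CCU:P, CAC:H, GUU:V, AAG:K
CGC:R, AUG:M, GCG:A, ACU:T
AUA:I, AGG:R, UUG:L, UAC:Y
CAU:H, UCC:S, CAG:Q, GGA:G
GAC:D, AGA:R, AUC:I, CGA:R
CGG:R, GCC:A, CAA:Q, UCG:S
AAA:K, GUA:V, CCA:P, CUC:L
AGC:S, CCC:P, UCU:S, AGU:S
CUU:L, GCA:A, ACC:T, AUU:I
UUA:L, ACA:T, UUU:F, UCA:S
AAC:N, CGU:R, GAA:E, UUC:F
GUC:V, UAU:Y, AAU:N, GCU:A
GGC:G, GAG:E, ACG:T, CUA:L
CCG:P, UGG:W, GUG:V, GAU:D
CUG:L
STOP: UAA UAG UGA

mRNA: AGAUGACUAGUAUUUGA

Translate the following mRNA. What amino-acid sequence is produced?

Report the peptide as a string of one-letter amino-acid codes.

start AUG at pos 2
pos 2: AUG -> M; peptide=M
pos 5: ACU -> T; peptide=MT
pos 8: AGU -> S; peptide=MTS
pos 11: AUU -> I; peptide=MTSI
pos 14: UGA -> STOP

Answer: MTSI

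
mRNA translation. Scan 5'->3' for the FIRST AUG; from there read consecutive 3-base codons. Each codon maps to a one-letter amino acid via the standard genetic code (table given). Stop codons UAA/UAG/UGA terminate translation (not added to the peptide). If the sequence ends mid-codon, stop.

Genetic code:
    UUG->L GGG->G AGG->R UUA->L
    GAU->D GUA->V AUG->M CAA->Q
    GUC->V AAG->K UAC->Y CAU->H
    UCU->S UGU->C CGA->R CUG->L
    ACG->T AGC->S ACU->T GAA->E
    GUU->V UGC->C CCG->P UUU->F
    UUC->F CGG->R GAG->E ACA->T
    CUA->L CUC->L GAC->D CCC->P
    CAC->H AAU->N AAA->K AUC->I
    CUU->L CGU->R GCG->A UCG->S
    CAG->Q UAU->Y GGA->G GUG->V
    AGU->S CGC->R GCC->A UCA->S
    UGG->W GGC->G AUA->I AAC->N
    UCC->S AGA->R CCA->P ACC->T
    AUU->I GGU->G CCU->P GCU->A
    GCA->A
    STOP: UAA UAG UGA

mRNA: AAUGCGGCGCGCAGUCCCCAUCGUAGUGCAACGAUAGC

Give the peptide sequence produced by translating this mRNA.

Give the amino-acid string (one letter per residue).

Answer: MRRAVPIVVQR

Derivation:
start AUG at pos 1
pos 1: AUG -> M; peptide=M
pos 4: CGG -> R; peptide=MR
pos 7: CGC -> R; peptide=MRR
pos 10: GCA -> A; peptide=MRRA
pos 13: GUC -> V; peptide=MRRAV
pos 16: CCC -> P; peptide=MRRAVP
pos 19: AUC -> I; peptide=MRRAVPI
pos 22: GUA -> V; peptide=MRRAVPIV
pos 25: GUG -> V; peptide=MRRAVPIVV
pos 28: CAA -> Q; peptide=MRRAVPIVVQ
pos 31: CGA -> R; peptide=MRRAVPIVVQR
pos 34: UAG -> STOP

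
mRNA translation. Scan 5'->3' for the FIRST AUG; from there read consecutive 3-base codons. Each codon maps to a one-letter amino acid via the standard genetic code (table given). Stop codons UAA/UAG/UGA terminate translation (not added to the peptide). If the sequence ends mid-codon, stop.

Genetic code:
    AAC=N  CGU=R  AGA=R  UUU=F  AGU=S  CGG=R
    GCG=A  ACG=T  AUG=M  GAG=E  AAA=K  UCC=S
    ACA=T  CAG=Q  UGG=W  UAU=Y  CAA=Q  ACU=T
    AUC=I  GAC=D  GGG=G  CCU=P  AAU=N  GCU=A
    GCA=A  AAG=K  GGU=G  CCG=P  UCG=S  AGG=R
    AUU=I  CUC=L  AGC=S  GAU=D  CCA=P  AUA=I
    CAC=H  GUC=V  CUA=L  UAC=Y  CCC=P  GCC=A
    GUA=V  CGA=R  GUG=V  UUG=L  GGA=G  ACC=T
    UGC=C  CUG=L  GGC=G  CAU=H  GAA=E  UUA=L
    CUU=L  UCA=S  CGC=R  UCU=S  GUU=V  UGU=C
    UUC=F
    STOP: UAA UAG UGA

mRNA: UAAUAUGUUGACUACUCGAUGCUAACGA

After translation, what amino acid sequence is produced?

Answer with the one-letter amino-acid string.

Answer: MLTTRC

Derivation:
start AUG at pos 4
pos 4: AUG -> M; peptide=M
pos 7: UUG -> L; peptide=ML
pos 10: ACU -> T; peptide=MLT
pos 13: ACU -> T; peptide=MLTT
pos 16: CGA -> R; peptide=MLTTR
pos 19: UGC -> C; peptide=MLTTRC
pos 22: UAA -> STOP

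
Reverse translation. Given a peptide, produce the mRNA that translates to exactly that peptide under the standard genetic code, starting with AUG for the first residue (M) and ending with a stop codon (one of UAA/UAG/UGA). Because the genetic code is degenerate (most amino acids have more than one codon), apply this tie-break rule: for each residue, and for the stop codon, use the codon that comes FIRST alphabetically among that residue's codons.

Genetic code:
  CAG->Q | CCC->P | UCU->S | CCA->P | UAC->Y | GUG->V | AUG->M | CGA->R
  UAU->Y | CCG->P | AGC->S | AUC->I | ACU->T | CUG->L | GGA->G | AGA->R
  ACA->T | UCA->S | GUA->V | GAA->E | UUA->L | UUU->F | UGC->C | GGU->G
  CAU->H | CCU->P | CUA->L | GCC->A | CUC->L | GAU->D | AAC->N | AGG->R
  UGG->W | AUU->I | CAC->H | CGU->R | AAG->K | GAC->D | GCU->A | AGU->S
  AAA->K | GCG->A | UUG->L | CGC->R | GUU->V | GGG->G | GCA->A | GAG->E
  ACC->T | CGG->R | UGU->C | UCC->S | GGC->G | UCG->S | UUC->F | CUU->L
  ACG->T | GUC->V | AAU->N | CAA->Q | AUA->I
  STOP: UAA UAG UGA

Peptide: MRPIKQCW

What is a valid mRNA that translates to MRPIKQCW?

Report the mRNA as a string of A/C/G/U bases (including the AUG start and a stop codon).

residue 1: M -> AUG (start codon)
residue 2: R codons sorted = AGA,AGG,CGA,CGC,CGG,CGU -> pick first = AGA
residue 3: P codons sorted = CCA,CCC,CCG,CCU -> pick first = CCA
residue 4: I codons sorted = AUA,AUC,AUU -> pick first = AUA
residue 5: K codons sorted = AAA,AAG -> pick first = AAA
residue 6: Q codons sorted = CAA,CAG -> pick first = CAA
residue 7: C codons sorted = UGC,UGU -> pick first = UGC
residue 8: W -> UGG (only codon)
terminator: stop codons sorted = UAA,UAG,UGA -> pick first = UAA

Answer: mRNA: AUGAGACCAAUAAAACAAUGCUGGUAA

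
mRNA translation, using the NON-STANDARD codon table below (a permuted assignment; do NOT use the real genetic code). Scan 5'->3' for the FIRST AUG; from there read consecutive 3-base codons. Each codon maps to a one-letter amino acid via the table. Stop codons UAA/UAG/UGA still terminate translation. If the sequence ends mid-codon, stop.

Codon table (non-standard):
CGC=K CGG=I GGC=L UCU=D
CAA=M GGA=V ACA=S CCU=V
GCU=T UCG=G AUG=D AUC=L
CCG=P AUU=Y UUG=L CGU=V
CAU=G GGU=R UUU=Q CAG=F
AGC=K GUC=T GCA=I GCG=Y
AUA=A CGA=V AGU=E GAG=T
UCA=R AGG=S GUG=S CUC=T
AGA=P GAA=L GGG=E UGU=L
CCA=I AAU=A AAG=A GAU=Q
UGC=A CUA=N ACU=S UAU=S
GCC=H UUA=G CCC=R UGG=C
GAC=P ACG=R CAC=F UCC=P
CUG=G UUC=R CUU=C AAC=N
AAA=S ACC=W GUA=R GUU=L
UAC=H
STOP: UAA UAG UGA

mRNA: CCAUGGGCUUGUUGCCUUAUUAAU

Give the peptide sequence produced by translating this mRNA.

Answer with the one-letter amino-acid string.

start AUG at pos 2
pos 2: AUG -> D; peptide=D
pos 5: GGC -> L; peptide=DL
pos 8: UUG -> L; peptide=DLL
pos 11: UUG -> L; peptide=DLLL
pos 14: CCU -> V; peptide=DLLLV
pos 17: UAU -> S; peptide=DLLLVS
pos 20: UAA -> STOP

Answer: DLLLVS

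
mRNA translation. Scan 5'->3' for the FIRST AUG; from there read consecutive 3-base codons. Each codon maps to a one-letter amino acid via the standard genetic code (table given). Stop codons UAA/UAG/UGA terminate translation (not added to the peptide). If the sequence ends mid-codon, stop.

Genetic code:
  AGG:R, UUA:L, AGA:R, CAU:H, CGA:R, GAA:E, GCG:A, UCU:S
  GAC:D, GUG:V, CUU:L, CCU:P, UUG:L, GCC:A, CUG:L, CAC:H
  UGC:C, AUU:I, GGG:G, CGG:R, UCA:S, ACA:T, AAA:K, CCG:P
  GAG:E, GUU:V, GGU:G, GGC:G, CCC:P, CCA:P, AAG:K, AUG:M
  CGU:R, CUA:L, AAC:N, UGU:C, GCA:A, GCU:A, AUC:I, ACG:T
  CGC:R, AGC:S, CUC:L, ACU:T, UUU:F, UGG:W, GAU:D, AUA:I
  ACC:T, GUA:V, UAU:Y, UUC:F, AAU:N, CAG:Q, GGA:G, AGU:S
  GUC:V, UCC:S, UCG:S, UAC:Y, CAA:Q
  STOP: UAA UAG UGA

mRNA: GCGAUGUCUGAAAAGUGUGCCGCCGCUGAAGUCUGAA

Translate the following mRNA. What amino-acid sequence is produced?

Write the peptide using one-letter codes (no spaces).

Answer: MSEKCAAAEV

Derivation:
start AUG at pos 3
pos 3: AUG -> M; peptide=M
pos 6: UCU -> S; peptide=MS
pos 9: GAA -> E; peptide=MSE
pos 12: AAG -> K; peptide=MSEK
pos 15: UGU -> C; peptide=MSEKC
pos 18: GCC -> A; peptide=MSEKCA
pos 21: GCC -> A; peptide=MSEKCAA
pos 24: GCU -> A; peptide=MSEKCAAA
pos 27: GAA -> E; peptide=MSEKCAAAE
pos 30: GUC -> V; peptide=MSEKCAAAEV
pos 33: UGA -> STOP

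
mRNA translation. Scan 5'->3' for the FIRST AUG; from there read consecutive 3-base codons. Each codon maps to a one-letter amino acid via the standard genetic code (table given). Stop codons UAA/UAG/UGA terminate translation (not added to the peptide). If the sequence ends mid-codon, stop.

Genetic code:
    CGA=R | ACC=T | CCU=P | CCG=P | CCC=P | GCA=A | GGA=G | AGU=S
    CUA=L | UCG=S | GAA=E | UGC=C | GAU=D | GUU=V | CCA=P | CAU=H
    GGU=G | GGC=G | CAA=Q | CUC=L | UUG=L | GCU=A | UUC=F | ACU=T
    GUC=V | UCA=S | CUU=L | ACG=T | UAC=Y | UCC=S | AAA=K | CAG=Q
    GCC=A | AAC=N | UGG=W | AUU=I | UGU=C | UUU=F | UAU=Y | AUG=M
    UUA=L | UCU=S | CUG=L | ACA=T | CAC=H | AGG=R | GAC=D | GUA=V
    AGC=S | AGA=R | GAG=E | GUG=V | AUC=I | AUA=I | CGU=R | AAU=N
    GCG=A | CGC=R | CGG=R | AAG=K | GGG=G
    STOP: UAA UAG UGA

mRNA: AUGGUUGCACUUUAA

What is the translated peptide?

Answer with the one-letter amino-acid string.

start AUG at pos 0
pos 0: AUG -> M; peptide=M
pos 3: GUU -> V; peptide=MV
pos 6: GCA -> A; peptide=MVA
pos 9: CUU -> L; peptide=MVAL
pos 12: UAA -> STOP

Answer: MVAL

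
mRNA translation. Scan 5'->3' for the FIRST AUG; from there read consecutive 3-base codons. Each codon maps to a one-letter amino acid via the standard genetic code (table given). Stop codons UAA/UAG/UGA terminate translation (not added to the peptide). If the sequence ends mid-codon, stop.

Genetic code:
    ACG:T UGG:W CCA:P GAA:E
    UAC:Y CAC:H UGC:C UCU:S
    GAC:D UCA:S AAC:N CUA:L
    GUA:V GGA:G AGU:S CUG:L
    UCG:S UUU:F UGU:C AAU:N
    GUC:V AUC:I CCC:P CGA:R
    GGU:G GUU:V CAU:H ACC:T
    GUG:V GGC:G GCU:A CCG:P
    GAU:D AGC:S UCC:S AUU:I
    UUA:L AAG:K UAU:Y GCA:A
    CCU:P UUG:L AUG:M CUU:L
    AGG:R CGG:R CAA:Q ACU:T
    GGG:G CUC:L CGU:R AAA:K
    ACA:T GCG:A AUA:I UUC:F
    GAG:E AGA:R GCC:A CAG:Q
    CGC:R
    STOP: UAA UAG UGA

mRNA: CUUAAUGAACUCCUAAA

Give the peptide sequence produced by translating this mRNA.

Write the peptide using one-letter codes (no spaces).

Answer: MNS

Derivation:
start AUG at pos 4
pos 4: AUG -> M; peptide=M
pos 7: AAC -> N; peptide=MN
pos 10: UCC -> S; peptide=MNS
pos 13: UAA -> STOP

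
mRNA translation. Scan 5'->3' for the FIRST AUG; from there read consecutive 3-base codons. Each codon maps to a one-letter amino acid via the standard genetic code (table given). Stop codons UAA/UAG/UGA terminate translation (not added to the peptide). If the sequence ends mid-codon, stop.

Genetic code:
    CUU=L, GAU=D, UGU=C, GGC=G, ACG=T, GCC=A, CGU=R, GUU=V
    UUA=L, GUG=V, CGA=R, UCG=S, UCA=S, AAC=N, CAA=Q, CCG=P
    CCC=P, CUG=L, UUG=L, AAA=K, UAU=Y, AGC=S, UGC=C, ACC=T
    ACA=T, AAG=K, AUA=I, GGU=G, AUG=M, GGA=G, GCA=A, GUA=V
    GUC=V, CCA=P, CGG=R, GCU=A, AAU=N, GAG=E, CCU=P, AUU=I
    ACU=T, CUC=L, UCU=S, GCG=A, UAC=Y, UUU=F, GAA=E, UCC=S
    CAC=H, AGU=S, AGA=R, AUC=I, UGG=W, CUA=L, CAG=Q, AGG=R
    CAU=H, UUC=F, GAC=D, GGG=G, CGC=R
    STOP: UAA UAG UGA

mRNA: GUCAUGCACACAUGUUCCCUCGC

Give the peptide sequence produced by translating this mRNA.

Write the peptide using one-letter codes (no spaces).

Answer: MHTCSL

Derivation:
start AUG at pos 3
pos 3: AUG -> M; peptide=M
pos 6: CAC -> H; peptide=MH
pos 9: ACA -> T; peptide=MHT
pos 12: UGU -> C; peptide=MHTC
pos 15: UCC -> S; peptide=MHTCS
pos 18: CUC -> L; peptide=MHTCSL
pos 21: only 2 nt remain (<3), stop (end of mRNA)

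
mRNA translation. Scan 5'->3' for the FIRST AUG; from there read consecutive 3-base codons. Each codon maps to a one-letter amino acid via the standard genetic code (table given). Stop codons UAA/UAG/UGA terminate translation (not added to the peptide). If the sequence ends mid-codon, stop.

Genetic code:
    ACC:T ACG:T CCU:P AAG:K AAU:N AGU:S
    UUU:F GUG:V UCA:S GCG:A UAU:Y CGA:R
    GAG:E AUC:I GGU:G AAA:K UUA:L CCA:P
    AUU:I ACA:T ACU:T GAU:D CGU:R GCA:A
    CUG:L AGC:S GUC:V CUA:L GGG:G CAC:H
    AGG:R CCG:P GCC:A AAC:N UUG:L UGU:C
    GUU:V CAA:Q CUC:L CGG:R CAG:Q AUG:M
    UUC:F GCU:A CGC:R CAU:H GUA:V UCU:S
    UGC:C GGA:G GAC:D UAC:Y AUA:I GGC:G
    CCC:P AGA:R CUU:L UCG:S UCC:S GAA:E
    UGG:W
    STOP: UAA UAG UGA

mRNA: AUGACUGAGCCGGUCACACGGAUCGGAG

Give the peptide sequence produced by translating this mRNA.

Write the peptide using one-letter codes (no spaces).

Answer: MTEPVTRIG

Derivation:
start AUG at pos 0
pos 0: AUG -> M; peptide=M
pos 3: ACU -> T; peptide=MT
pos 6: GAG -> E; peptide=MTE
pos 9: CCG -> P; peptide=MTEP
pos 12: GUC -> V; peptide=MTEPV
pos 15: ACA -> T; peptide=MTEPVT
pos 18: CGG -> R; peptide=MTEPVTR
pos 21: AUC -> I; peptide=MTEPVTRI
pos 24: GGA -> G; peptide=MTEPVTRIG
pos 27: only 1 nt remain (<3), stop (end of mRNA)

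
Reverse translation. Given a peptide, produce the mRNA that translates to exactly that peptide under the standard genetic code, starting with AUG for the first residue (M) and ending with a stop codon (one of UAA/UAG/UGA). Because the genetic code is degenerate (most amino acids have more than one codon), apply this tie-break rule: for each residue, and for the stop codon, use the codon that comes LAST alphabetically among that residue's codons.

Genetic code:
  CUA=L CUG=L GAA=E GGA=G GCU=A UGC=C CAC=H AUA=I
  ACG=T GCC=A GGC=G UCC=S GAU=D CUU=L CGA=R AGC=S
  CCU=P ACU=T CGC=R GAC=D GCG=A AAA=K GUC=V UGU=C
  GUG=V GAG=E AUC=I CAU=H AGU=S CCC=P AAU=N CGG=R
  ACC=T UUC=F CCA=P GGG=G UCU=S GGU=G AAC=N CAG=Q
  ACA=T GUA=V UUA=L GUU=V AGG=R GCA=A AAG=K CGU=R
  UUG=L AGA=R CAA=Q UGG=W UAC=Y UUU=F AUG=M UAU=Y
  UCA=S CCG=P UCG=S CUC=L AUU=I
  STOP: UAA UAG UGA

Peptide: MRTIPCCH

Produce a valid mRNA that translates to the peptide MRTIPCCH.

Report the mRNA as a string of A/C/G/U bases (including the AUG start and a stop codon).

residue 1: M -> AUG (start codon)
residue 2: R codons sorted = AGA,AGG,CGA,CGC,CGG,CGU -> pick last = CGU
residue 3: T codons sorted = ACA,ACC,ACG,ACU -> pick last = ACU
residue 4: I codons sorted = AUA,AUC,AUU -> pick last = AUU
residue 5: P codons sorted = CCA,CCC,CCG,CCU -> pick last = CCU
residue 6: C codons sorted = UGC,UGU -> pick last = UGU
residue 7: C codons sorted = UGC,UGU -> pick last = UGU
residue 8: H codons sorted = CAC,CAU -> pick last = CAU
terminator: stop codons sorted = UAA,UAG,UGA -> pick last = UGA

Answer: mRNA: AUGCGUACUAUUCCUUGUUGUCAUUGA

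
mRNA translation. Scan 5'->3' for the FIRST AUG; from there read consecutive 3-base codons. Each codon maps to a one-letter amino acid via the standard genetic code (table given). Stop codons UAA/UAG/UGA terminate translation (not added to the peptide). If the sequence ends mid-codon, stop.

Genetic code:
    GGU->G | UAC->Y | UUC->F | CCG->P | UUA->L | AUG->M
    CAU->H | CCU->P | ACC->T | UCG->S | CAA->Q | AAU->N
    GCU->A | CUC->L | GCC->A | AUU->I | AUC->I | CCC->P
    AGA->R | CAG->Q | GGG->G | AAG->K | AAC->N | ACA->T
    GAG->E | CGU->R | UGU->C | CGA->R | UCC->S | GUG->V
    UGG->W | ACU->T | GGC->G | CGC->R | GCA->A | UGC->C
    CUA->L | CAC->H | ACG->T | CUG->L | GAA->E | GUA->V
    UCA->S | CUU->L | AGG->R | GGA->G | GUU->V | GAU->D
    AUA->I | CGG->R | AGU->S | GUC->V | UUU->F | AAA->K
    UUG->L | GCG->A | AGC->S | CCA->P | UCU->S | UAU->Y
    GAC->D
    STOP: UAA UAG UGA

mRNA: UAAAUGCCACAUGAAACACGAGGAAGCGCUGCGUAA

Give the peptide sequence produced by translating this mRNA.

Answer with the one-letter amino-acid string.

start AUG at pos 3
pos 3: AUG -> M; peptide=M
pos 6: CCA -> P; peptide=MP
pos 9: CAU -> H; peptide=MPH
pos 12: GAA -> E; peptide=MPHE
pos 15: ACA -> T; peptide=MPHET
pos 18: CGA -> R; peptide=MPHETR
pos 21: GGA -> G; peptide=MPHETRG
pos 24: AGC -> S; peptide=MPHETRGS
pos 27: GCU -> A; peptide=MPHETRGSA
pos 30: GCG -> A; peptide=MPHETRGSAA
pos 33: UAA -> STOP

Answer: MPHETRGSAA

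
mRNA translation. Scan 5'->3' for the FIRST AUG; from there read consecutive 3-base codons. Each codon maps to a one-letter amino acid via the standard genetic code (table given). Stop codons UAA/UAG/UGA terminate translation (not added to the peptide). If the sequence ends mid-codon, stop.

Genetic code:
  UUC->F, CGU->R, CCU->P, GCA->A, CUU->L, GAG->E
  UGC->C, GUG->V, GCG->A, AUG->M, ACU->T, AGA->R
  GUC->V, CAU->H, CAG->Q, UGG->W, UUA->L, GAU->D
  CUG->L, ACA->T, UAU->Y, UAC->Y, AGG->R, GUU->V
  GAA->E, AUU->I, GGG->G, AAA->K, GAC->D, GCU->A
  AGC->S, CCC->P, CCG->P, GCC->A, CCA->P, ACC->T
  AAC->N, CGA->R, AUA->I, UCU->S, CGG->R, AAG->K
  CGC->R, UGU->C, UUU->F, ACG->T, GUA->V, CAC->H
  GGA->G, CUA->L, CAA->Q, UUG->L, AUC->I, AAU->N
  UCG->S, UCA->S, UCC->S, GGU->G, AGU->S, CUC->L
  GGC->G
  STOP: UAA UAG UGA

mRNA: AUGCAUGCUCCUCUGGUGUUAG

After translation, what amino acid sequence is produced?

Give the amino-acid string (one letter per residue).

Answer: MHAPLVL

Derivation:
start AUG at pos 0
pos 0: AUG -> M; peptide=M
pos 3: CAU -> H; peptide=MH
pos 6: GCU -> A; peptide=MHA
pos 9: CCU -> P; peptide=MHAP
pos 12: CUG -> L; peptide=MHAPL
pos 15: GUG -> V; peptide=MHAPLV
pos 18: UUA -> L; peptide=MHAPLVL
pos 21: only 1 nt remain (<3), stop (end of mRNA)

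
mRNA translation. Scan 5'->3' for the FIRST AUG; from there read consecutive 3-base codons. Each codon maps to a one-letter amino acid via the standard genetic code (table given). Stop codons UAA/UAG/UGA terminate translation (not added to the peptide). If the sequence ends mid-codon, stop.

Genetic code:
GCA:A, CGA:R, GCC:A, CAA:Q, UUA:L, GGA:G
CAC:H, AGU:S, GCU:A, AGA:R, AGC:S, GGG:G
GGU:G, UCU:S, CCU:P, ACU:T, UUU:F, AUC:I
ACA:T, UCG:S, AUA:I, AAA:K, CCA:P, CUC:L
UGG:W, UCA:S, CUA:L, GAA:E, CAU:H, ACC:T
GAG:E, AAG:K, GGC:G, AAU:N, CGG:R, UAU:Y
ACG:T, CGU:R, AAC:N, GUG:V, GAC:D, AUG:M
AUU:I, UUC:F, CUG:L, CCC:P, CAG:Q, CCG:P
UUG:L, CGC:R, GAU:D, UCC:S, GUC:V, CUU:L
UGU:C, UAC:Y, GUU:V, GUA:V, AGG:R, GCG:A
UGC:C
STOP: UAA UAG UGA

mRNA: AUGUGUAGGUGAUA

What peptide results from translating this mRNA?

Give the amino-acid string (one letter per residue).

start AUG at pos 0
pos 0: AUG -> M; peptide=M
pos 3: UGU -> C; peptide=MC
pos 6: AGG -> R; peptide=MCR
pos 9: UGA -> STOP

Answer: MCR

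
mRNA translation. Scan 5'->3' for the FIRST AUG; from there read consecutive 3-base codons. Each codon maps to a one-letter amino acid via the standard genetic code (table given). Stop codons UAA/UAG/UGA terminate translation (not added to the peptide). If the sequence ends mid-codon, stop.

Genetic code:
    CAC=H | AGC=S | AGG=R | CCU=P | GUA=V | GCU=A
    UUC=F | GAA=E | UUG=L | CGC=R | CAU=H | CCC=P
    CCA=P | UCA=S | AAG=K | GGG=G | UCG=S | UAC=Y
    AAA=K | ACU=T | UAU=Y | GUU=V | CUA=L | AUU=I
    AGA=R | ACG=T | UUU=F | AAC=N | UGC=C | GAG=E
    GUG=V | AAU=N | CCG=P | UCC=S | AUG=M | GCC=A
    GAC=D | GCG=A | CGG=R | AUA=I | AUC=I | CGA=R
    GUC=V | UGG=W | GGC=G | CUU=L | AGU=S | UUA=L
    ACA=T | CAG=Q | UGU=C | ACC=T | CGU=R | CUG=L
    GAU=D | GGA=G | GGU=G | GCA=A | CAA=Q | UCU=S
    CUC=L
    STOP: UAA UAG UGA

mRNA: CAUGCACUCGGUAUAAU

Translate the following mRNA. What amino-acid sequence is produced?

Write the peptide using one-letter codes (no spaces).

Answer: MHSV

Derivation:
start AUG at pos 1
pos 1: AUG -> M; peptide=M
pos 4: CAC -> H; peptide=MH
pos 7: UCG -> S; peptide=MHS
pos 10: GUA -> V; peptide=MHSV
pos 13: UAA -> STOP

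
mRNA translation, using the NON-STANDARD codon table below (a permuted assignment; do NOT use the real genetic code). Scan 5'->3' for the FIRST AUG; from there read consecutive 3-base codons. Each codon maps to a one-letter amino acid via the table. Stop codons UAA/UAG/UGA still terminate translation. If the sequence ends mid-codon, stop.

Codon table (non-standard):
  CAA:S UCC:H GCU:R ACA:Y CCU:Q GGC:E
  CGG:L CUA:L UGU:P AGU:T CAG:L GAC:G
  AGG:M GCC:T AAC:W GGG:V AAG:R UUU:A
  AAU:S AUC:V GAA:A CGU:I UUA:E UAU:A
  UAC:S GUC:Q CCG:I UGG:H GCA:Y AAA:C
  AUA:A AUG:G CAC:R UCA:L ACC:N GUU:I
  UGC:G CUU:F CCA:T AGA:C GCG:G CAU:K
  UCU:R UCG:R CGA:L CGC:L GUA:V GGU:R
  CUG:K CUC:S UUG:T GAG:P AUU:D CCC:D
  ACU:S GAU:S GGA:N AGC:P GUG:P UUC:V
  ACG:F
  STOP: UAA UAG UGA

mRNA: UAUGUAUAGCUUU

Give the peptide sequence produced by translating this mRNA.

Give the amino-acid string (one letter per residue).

start AUG at pos 1
pos 1: AUG -> G; peptide=G
pos 4: UAU -> A; peptide=GA
pos 7: AGC -> P; peptide=GAP
pos 10: UUU -> A; peptide=GAPA
pos 13: only 0 nt remain (<3), stop (end of mRNA)

Answer: GAPA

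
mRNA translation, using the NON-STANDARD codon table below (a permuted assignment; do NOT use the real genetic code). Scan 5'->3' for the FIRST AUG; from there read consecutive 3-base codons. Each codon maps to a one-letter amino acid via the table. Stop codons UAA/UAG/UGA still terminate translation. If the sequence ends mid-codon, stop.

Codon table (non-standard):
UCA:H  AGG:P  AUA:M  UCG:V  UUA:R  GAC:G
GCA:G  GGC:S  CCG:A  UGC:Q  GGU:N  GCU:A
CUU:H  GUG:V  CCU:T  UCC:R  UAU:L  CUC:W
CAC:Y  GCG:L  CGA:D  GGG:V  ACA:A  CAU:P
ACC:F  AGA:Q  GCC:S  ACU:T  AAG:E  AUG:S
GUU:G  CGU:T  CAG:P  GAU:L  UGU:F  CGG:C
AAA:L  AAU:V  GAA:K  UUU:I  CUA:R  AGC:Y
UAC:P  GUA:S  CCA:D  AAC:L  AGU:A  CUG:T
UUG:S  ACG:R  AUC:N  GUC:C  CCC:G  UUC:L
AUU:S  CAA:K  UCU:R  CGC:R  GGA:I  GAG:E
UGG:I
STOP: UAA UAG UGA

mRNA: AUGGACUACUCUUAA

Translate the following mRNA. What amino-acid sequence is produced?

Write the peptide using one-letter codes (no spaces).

start AUG at pos 0
pos 0: AUG -> S; peptide=S
pos 3: GAC -> G; peptide=SG
pos 6: UAC -> P; peptide=SGP
pos 9: UCU -> R; peptide=SGPR
pos 12: UAA -> STOP

Answer: SGPR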